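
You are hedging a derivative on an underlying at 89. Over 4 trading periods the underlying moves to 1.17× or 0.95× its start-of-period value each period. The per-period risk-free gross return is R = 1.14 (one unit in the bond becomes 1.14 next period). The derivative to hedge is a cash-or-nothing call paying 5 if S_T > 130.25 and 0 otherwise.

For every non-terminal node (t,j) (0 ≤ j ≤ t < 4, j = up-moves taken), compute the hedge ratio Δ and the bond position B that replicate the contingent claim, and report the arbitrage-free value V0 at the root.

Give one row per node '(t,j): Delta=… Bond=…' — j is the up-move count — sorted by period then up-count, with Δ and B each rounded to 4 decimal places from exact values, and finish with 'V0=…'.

(0,0): Delta=0.0526 Bond=-1.9936
(1,0): Delta=0.1543 Bond=-10.8697
(1,1): Delta=0.0396 Bond=-0.9153
(2,0): Delta=0.0000 Bond=0.0000
(2,1): Delta=0.1740 Bond=-14.3480
(2,2): Delta=0.0223 Bond=1.0572
(3,0): Delta=0.0000 Bond=0.0000
(3,1): Delta=0.0000 Bond=0.0000
(3,2): Delta=0.1964 Bond=-18.9394
(3,3): Delta=0.0000 Bond=4.3860
V0=2.6871

The replicating-portfolio and risk-neutral prices coincide; use p* = (1.14−0.95)/(1.17−0.95) = 0.8636 for the latter.
At expiry t=4: V(4,0)=0.0000, V(4,1)=0.0000, V(4,2)=0.0000, V(4,3)=5.0000, V(4,4)=5.0000
  t=3,j=0: stock 76.3064 → up 89.2785 (V=0.0000), down 72.4911 (V=0.0000). Price 0.0000; hedge Δ=0.0000, bond B=0.0000.
  t=3,j=1: stock 93.9773 → up 109.9535 (V=0.0000), down 89.2785 (V=0.0000). Price 0.0000; hedge Δ=0.0000, bond B=0.0000.
  t=3,j=2: stock 115.7405 → up 135.4164 (V=5.0000), down 109.9535 (V=0.0000). Price 3.7879; hedge Δ=0.1964, bond B=-18.9394.
  t=3,j=3: stock 142.5436 → up 166.7760 (V=5.0000), down 135.4164 (V=5.0000). Price 4.3860; hedge Δ=0.0000, bond B=4.3860.
  t=2,j=0: stock 80.3225 → up 93.9773 (V=0.0000), down 76.3064 (V=0.0000). Price 0.0000; hedge Δ=0.0000, bond B=0.0000.
  t=2,j=1: stock 98.9235 → up 115.7405 (V=3.7879), down 93.9773 (V=0.0000). Price 2.8696; hedge Δ=0.1740, bond B=-14.3480.
  t=2,j=2: stock 121.8321 → up 142.5436 (V=4.3860), down 115.7405 (V=3.7879). Price 3.7758; hedge Δ=0.0223, bond B=1.0572.
  t=1,j=0: stock 84.5500 → up 98.9235 (V=2.8696), down 80.3225 (V=0.0000). Price 2.1739; hedge Δ=0.1543, bond B=-10.8697.
  t=1,j=1: stock 104.1300 → up 121.8321 (V=3.7758), down 98.9235 (V=2.8696). Price 3.2037; hedge Δ=0.0396, bond B=-0.9153.
  t=0,j=0: stock 89.0000 → up 104.1300 (V=3.2037), down 84.5500 (V=2.1739). Price 2.6871; hedge Δ=0.0526, bond B=-1.9936.
Self-financing check: at every node Δ·S+B equals the discounted successor values.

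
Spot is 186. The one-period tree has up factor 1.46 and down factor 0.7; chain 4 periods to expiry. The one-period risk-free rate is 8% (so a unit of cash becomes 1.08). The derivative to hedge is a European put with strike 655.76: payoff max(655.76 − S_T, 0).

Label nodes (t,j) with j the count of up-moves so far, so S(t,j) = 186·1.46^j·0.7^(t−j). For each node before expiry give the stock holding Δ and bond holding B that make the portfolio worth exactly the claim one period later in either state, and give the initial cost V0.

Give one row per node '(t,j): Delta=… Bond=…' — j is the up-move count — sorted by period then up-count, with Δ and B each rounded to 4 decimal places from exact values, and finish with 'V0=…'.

No-arbitrage ⇒ martingale measure with p* = (R−d)/(u−d) = 0.5000.
Terminal payoffs: V(4,0)=611.1014, V(4,1)=562.6149, V(4,2)=461.4860, V(4,3)=250.5599, V(4,4)=0.0000
(3,0): S=63.7980. Δ = (V_up−V_dn)/(S_up−S_dn) = (562.6149−611.1014)/(93.1451−44.6586) = -1.0000. V = [p*·562.6149 + (1−p*)·611.1014]/1.08 = 543.3872. B = V − Δ·S = 607.1852.
(3,1): S=133.0644. Δ = (V_up−V_dn)/(S_up−S_dn) = (461.4860−562.6149)/(194.2740−93.1451) = -1.0000. V = [p*·461.4860 + (1−p*)·562.6149]/1.08 = 474.1208. B = V − Δ·S = 607.1852.
(3,2): S=277.5343. Δ = (V_up−V_dn)/(S_up−S_dn) = (250.5599−461.4860)/(405.2001−194.2740) = -1.0000. V = [p*·250.5599 + (1−p*)·461.4860]/1.08 = 329.6509. B = V − Δ·S = 607.1852.
(3,3): S=578.8573. Δ = (V_up−V_dn)/(S_up−S_dn) = (0.0000−250.5599)/(845.1317−405.2001) = -0.5695. V = [p*·0.0000 + (1−p*)·250.5599]/1.08 = 116.0000. B = V − Δ·S = 445.6840.
(2,0): S=91.1400. Δ = (V_up−V_dn)/(S_up−S_dn) = (474.1208−543.3872)/(133.0644−63.7980) = -1.0000. V = [p*·474.1208 + (1−p*)·543.3872]/1.08 = 471.0685. B = V − Δ·S = 562.2085.
(2,1): S=190.0920. Δ = (V_up−V_dn)/(S_up−S_dn) = (329.6509−474.1208)/(277.5343−133.0644) = -1.0000. V = [p*·329.6509 + (1−p*)·474.1208]/1.08 = 372.1165. B = V − Δ·S = 562.2085.
(2,2): S=396.4776. Δ = (V_up−V_dn)/(S_up−S_dn) = (116.0000−329.6509)/(578.8573−277.5343) = -0.7090. V = [p*·116.0000 + (1−p*)·329.6509]/1.08 = 206.3198. B = V − Δ·S = 487.4394.
(1,0): S=130.2000. Δ = (V_up−V_dn)/(S_up−S_dn) = (372.1165−471.0685)/(190.0920−91.1400) = -1.0000. V = [p*·372.1165 + (1−p*)·471.0685]/1.08 = 390.3634. B = V − Δ·S = 520.5634.
(1,1): S=271.5600. Δ = (V_up−V_dn)/(S_up−S_dn) = (206.3198−372.1165)/(396.4776−190.0920) = -0.8033. V = [p*·206.3198 + (1−p*)·372.1165]/1.08 = 267.7946. B = V − Δ·S = 485.9481.
(0,0): S=186.0000. Δ = (V_up−V_dn)/(S_up−S_dn) = (267.7946−390.3634)/(271.5600−130.2000) = -0.8671. V = [p*·267.7946 + (1−p*)·390.3634]/1.08 = 304.7028. B = V − Δ·S = 465.9776.
Check: Δ(0,0)·S0 + B(0,0) = 304.7028 = V0.

(0,0): Delta=-0.8671 Bond=465.9776
(1,0): Delta=-1.0000 Bond=520.5634
(1,1): Delta=-0.8033 Bond=485.9481
(2,0): Delta=-1.0000 Bond=562.2085
(2,1): Delta=-1.0000 Bond=562.2085
(2,2): Delta=-0.7090 Bond=487.4394
(3,0): Delta=-1.0000 Bond=607.1852
(3,1): Delta=-1.0000 Bond=607.1852
(3,2): Delta=-1.0000 Bond=607.1852
(3,3): Delta=-0.5695 Bond=445.6840
V0=304.7028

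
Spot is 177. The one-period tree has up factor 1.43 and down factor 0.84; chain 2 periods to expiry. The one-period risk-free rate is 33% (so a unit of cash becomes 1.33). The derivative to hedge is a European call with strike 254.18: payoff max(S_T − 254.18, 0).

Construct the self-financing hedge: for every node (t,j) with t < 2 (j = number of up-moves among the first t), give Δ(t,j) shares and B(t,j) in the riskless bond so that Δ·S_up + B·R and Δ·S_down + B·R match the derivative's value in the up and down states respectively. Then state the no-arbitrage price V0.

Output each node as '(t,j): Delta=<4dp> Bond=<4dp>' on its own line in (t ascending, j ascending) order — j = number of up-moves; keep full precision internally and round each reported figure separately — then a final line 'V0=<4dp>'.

(0,0): Delta=0.6444 Bond=-72.0369
(1,0): Delta=0.0000 Bond=0.0000
(1,1): Delta=0.7216 Bond=-115.3620
V0=42.0215

Under the risk-neutral measure, an up-move has probability p* = (R−d)/(u−d) = 0.8305 and values discount at R = 1.33.
Terminal values V(2,·): V(2,0)=0.0000, V(2,1)=0.0000, V(2,2)=107.7673
  t=1,j=0: stock 148.6800 → up 212.6124 (V=0.0000), down 124.8912 (V=0.0000). Price 0.0000; hedge Δ=0.0000, bond B=0.0000.
  t=1,j=1: stock 253.1100 → up 361.9473 (V=107.7673), down 212.6124 (V=0.0000). Price 67.2945; hedge Δ=0.7216, bond B=-115.3620.
  t=0,j=0: stock 177.0000 → up 253.1100 (V=67.2945), down 148.6800 (V=0.0000). Price 42.0215; hedge Δ=0.6444, bond B=-72.0369.
Check: Δ(0,0)·S0 + B(0,0) = 42.0215 = V0.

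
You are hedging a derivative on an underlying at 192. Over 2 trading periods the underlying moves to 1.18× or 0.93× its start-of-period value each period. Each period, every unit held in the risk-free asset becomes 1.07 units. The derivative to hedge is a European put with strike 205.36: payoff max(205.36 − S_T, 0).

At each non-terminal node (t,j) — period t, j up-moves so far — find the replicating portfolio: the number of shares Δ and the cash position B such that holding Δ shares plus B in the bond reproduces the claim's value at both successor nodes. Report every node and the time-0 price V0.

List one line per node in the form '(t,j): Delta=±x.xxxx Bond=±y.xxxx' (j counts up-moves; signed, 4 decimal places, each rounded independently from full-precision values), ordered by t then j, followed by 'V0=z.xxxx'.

The replicating-portfolio and risk-neutral prices coincide; use p* = (1.07−0.93)/(1.18−0.93) = 0.5600 for the latter.
At expiry t=2: V(2,0)=39.2992, V(2,1)=0.0000, V(2,2)=0.0000
  t=1,j=0: stock 178.5600 → up 210.7008 (V=0.0000), down 166.0608 (V=39.2992). Price 16.1604; hedge Δ=-0.8804, bond B=173.3572.
  t=1,j=1: stock 226.5600 → up 267.3408 (V=0.0000), down 210.7008 (V=0.0000). Price 0.0000; hedge Δ=0.0000, bond B=0.0000.
  t=0,j=0: stock 192.0000 → up 226.5600 (V=0.0000), down 178.5600 (V=16.1604). Price 6.6454; hedge Δ=-0.3367, bond B=71.2871.
Self-financing check: at every node Δ·S+B equals the discounted successor values.

(0,0): Delta=-0.3367 Bond=71.2871
(1,0): Delta=-0.8804 Bond=173.3572
(1,1): Delta=0.0000 Bond=0.0000
V0=6.6454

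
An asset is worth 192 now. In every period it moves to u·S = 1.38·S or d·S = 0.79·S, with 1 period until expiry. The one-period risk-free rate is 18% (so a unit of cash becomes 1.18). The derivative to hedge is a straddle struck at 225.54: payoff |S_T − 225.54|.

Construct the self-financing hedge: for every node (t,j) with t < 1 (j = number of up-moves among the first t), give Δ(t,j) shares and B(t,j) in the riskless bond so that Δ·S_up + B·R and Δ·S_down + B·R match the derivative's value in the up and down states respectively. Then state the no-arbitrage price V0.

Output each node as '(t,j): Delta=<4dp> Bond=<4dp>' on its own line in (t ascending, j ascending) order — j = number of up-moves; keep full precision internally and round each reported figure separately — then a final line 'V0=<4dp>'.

The replicating-portfolio and risk-neutral prices coincide; use p* = (1.18−0.79)/(1.38−0.79) = 0.6610 for the latter.
Payoff layer (t=1): V(1,0)=73.8600, V(1,1)=39.4200
(0,0): S=192.0000. Δ = (V_up−V_dn)/(S_up−S_dn) = (39.4200−73.8600)/(264.9600−151.6800) = -0.3040. V = [p*·39.4200 + (1−p*)·73.8600]/1.18 = 43.3005. B = V − Δ·S = 101.6734.
Each (Δ,B) replicates both successor values, so the strategy is self-financing and V0 is arbitrage-free.

(0,0): Delta=-0.3040 Bond=101.6734
V0=43.3005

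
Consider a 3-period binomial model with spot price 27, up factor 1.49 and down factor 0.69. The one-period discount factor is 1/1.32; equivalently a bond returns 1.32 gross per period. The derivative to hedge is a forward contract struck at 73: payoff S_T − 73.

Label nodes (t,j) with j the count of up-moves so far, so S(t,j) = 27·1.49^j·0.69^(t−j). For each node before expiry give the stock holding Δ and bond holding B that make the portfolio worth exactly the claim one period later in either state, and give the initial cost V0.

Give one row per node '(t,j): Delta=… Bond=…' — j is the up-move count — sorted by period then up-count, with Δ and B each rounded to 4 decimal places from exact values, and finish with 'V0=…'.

Since d<R<u, set p* = (R−d)/(u−d) = 0.7875; price each node as the discounted p*-expectation of its children.
Terminal payoffs: V(3,0)=-64.1303, V(3,1)=-53.8465, V(3,2)=-31.6395, V(3,3)=16.3146
  t=2,j=0: stock 12.8547 → up 19.1535 (V=-53.8465), down 8.8697 (V=-64.1303). Price -42.4483; hedge Δ=1.0000, bond B=-55.3030.
  t=2,j=1: stock 27.7587 → up 41.3605 (V=-31.6395), down 19.1535 (V=-53.8465). Price -27.5443; hedge Δ=1.0000, bond B=-55.3030.
  t=2,j=2: stock 59.9427 → up 89.3146 (V=16.3146), down 41.3605 (V=-31.6395). Price 4.6397; hedge Δ=1.0000, bond B=-55.3030.
  t=1,j=0: stock 18.6300 → up 27.7587 (V=-27.5443), down 12.8547 (V=-42.4483). Price -23.2662; hedge Δ=1.0000, bond B=-41.8962.
  t=1,j=1: stock 40.2300 → up 59.9427 (V=4.6397), down 27.7587 (V=-27.5443). Price -1.6662; hedge Δ=1.0000, bond B=-41.8962.
  t=0,j=0: stock 27.0000 → up 40.2300 (V=-1.6662), down 18.6300 (V=-23.2662). Price -4.7396; hedge Δ=1.0000, bond B=-31.7396.
Self-financing check: at every node Δ·S+B equals the discounted successor values.

(0,0): Delta=1.0000 Bond=-31.7396
(1,0): Delta=1.0000 Bond=-41.8962
(1,1): Delta=1.0000 Bond=-41.8962
(2,0): Delta=1.0000 Bond=-55.3030
(2,1): Delta=1.0000 Bond=-55.3030
(2,2): Delta=1.0000 Bond=-55.3030
V0=-4.7396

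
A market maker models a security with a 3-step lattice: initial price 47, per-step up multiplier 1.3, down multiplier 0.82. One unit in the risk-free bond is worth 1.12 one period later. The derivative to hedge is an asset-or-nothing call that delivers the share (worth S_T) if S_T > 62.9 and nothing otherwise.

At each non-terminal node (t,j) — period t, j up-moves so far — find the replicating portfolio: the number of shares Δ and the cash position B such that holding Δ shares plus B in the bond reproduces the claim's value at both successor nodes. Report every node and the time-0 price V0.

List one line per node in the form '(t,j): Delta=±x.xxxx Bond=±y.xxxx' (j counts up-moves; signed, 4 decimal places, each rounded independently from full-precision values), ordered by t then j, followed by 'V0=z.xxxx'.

(0,0): Delta=1.6051 Bond=-37.1243
(1,0): Delta=1.9648 Bond=-55.4390
(1,1): Delta=1.4690 Bond=-33.2634
(2,0): Delta=0.0000 Bond=0.0000
(2,1): Delta=2.7083 Bond=-99.3466
(2,2): Delta=1.0000 Bond=0.0000
V0=38.3169

No-arbitrage ⇒ martingale measure with p* = (R−d)/(u−d) = 0.6250.
At expiry t=3: V(3,0)=0.0000, V(3,1)=0.0000, V(3,2)=65.1326, V(3,3)=103.2590
(2,0): S=31.6028. Δ = (V_up−V_dn)/(S_up−S_dn) = (0.0000−0.0000)/(41.0836−25.9143) = 0.0000. V = [p*·0.0000 + (1−p*)·0.0000]/1.12 = 0.0000. B = V − Δ·S = 0.0000.
(2,1): S=50.1020. Δ = (V_up−V_dn)/(S_up−S_dn) = (65.1326−0.0000)/(65.1326−41.0836) = 2.7083. V = [p*·65.1326 + (1−p*)·0.0000]/1.12 = 36.3463. B = V − Δ·S = -99.3466.
(2,2): S=79.4300. Δ = (V_up−V_dn)/(S_up−S_dn) = (103.2590−65.1326)/(103.2590−65.1326) = 1.0000. V = [p*·103.2590 + (1−p*)·65.1326]/1.12 = 79.4300. B = V − Δ·S = 0.0000.
(1,0): S=38.5400. Δ = (V_up−V_dn)/(S_up−S_dn) = (36.3463−0.0000)/(50.1020−31.6028) = 1.9648. V = [p*·36.3463 + (1−p*)·0.0000]/1.12 = 20.2825. B = V − Δ·S = -55.4390.
(1,1): S=61.1000. Δ = (V_up−V_dn)/(S_up−S_dn) = (79.4300−36.3463)/(79.4300−50.1020) = 1.4690. V = [p*·79.4300 + (1−p*)·36.3463]/1.12 = 56.4943. B = V − Δ·S = -33.2634.
(0,0): S=47.0000. Δ = (V_up−V_dn)/(S_up−S_dn) = (56.4943−20.2825)/(61.1000−38.5400) = 1.6051. V = [p*·56.4943 + (1−p*)·20.2825]/1.12 = 38.3169. B = V − Δ·S = -37.1243.
The time-0 hedge costs 38.3169, which is the no-arbitrage price.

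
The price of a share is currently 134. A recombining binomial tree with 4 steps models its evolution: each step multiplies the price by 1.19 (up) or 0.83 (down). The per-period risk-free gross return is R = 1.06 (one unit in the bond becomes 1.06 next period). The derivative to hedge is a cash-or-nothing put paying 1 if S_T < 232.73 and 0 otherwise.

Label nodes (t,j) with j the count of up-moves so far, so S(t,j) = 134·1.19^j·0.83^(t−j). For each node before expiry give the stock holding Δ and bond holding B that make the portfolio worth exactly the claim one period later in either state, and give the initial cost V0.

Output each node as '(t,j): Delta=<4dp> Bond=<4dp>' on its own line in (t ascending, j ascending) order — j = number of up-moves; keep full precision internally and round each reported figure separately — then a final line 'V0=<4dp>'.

(0,0): Delta=-0.0045 Bond=1.2683
(1,0): Delta=0.0000 Bond=0.8396
(1,1): Delta=-0.0063 Bond=1.6298
(2,0): Delta=0.0000 Bond=0.8900
(2,1): Delta=0.0000 Bond=0.8900
(2,2): Delta=-0.0088 Bond=2.2010
(3,0): Delta=0.0000 Bond=0.9434
(3,1): Delta=0.0000 Bond=0.9434
(3,2): Delta=0.0000 Bond=0.9434
(3,3): Delta=-0.0123 Bond=3.1184
V0=0.6601

No-arbitrage ⇒ martingale measure with p* = (R−d)/(u−d) = 0.6389.
At expiry t=4: V(4,0)=1.0000, V(4,1)=1.0000, V(4,2)=1.0000, V(4,3)=1.0000, V(4,4)=0.0000
Node (3,0) S=76.6195: V=(p*·1.0000+(1−p*)·1.0000)/1.06=0.9434; Δ=(1.0000−1.0000)/(91.1772−63.5942)=0.0000; B=V−Δ·S=0.9434
Node (3,1) S=109.8520: V=(p*·1.0000+(1−p*)·1.0000)/1.06=0.9434; Δ=(1.0000−1.0000)/(130.7239−91.1772)=0.0000; B=V−Δ·S=0.9434
Node (3,2) S=157.4986: V=(p*·1.0000+(1−p*)·1.0000)/1.06=0.9434; Δ=(1.0000−1.0000)/(187.4234−130.7239)=0.0000; B=V−Δ·S=0.9434
Node (3,3) S=225.8113: V=(p*·0.0000+(1−p*)·1.0000)/1.06=0.3407; Δ=(0.0000−1.0000)/(268.7155−187.4234)=-0.0123; B=V−Δ·S=3.1184
Node (2,0) S=92.3126: V=(p*·0.9434+(1−p*)·0.9434)/1.06=0.8900; Δ=(0.9434−0.9434)/(109.8520−76.6195)=0.0000; B=V−Δ·S=0.8900
Node (2,1) S=132.3518: V=(p*·0.9434+(1−p*)·0.9434)/1.06=0.8900; Δ=(0.9434−0.9434)/(157.4986−109.8520)=0.0000; B=V−Δ·S=0.8900
Node (2,2) S=189.7574: V=(p*·0.3407+(1−p*)·0.9434)/1.06=0.5267; Δ=(0.3407−0.9434)/(225.8113−157.4986)=-0.0088; B=V−Δ·S=2.2010
Node (1,0) S=111.2200: V=(p*·0.8900+(1−p*)·0.8900)/1.06=0.8396; Δ=(0.8900−0.8900)/(132.3518−92.3126)=0.0000; B=V−Δ·S=0.8396
Node (1,1) S=159.4600: V=(p*·0.5267+(1−p*)·0.8900)/1.06=0.6207; Δ=(0.5267−0.8900)/(189.7574−132.3518)=-0.0063; B=V−Δ·S=1.6298
Node (0,0) S=134.0000: V=(p*·0.6207+(1−p*)·0.8396)/1.06=0.6601; Δ=(0.6207−0.8396)/(159.4600−111.2200)=-0.0045; B=V−Δ·S=1.2683
Each (Δ,B) replicates both successor values, so the strategy is self-financing and V0 is arbitrage-free.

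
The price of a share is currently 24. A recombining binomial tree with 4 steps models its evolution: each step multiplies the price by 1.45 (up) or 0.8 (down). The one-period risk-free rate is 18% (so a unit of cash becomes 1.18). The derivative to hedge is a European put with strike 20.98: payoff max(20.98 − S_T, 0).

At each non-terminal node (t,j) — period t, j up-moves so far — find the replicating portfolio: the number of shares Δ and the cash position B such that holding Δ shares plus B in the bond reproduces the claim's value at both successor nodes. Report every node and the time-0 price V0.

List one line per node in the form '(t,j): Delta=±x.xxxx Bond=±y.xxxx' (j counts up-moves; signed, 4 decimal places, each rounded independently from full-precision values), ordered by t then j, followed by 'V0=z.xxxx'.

(0,0): Delta=-0.0597 Bond=1.8767
(1,0): Delta=-0.1677 Bond=4.2886
(1,1): Delta=-0.0173 Bond=0.7408
(2,0): Delta=-0.4385 Bond=9.2208
(2,1): Delta=-0.0615 Bond=2.1045
(2,2): Delta=0.0000 Bond=0.0000
(3,0): Delta=-1.0000 Bond=17.7797
(3,1): Delta=-0.2184 Bond=5.9785
(3,2): Delta=0.0000 Bond=0.0000
(3,3): Delta=0.0000 Bond=0.0000
V0=0.4446

Under the risk-neutral measure, an up-move has probability p* = (R−d)/(u−d) = 0.5846 and values discount at R = 1.18.
At expiry t=4: V(4,0)=11.1496, V(4,1)=3.1624, V(4,2)=0.0000, V(4,3)=0.0000, V(4,4)=0.0000
Node (3,0) S=12.2880: V=(p*·3.1624+(1−p*)·11.1496)/1.18=5.4917; Δ=(3.1624−11.1496)/(17.8176−9.8304)=-1.0000; B=V−Δ·S=17.7797
Node (3,1) S=22.2720: V=(p*·0.0000+(1−p*)·3.1624)/1.18=1.1132; Δ=(0.0000−3.1624)/(32.2944−17.8176)=-0.2184; B=V−Δ·S=5.9785
Node (3,2) S=40.3680: V=(p*·0.0000+(1−p*)·0.0000)/1.18=0.0000; Δ=(0.0000−0.0000)/(58.5336−32.2944)=0.0000; B=V−Δ·S=0.0000
Node (3,3) S=73.1670: V=(p*·0.0000+(1−p*)·0.0000)/1.18=0.0000; Δ=(0.0000−0.0000)/(106.0922−58.5336)=0.0000; B=V−Δ·S=0.0000
Node (2,0) S=15.3600: V=(p*·1.1132+(1−p*)·5.4917)/1.18=2.4847; Δ=(1.1132−5.4917)/(22.2720−12.2880)=-0.4385; B=V−Δ·S=9.2208
Node (2,1) S=27.8400: V=(p*·0.0000+(1−p*)·1.1132)/1.18=0.3919; Δ=(0.0000−1.1132)/(40.3680−22.2720)=-0.0615; B=V−Δ·S=2.1045
Node (2,2) S=50.4600: V=(p*·0.0000+(1−p*)·0.0000)/1.18=0.0000; Δ=(0.0000−0.0000)/(73.1670−40.3680)=0.0000; B=V−Δ·S=0.0000
Node (1,0) S=19.2000: V=(p*·0.3919+(1−p*)·2.4847)/1.18=1.0688; Δ=(0.3919−2.4847)/(27.8400−15.3600)=-0.1677; B=V−Δ·S=4.2886
Node (1,1) S=34.8000: V=(p*·0.0000+(1−p*)·0.3919)/1.18=0.1380; Δ=(0.0000−0.3919)/(50.4600−27.8400)=-0.0173; B=V−Δ·S=0.7408
Node (0,0) S=24.0000: V=(p*·0.1380+(1−p*)·1.0688)/1.18=0.4446; Δ=(0.1380−1.0688)/(34.8000−19.2000)=-0.0597; B=V−Δ·S=1.8767
The time-0 hedge costs 0.4446, which is the no-arbitrage price.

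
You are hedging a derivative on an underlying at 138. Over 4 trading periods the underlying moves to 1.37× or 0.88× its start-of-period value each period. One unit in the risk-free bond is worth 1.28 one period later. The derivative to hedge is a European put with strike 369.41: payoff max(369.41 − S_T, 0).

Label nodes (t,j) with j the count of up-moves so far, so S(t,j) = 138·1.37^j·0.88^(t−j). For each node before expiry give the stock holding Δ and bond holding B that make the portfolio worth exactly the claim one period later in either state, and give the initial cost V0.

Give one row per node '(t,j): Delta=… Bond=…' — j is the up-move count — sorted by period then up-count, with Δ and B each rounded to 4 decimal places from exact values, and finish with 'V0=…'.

(0,0): Delta=-0.5522 Bond=95.1324
(1,0): Delta=-1.0000 Bond=176.1484
(1,1): Delta=-0.4875 Bond=109.5342
(2,0): Delta=-1.0000 Bond=225.4700
(2,1): Delta=-1.0000 Bond=225.4700
(2,2): Delta=-0.4134 Bond=121.0189
(3,0): Delta=-1.0000 Bond=288.6016
(3,1): Delta=-1.0000 Bond=288.6016
(3,2): Delta=-1.0000 Bond=288.6016
(3,3): Delta=-0.3287 Bond=124.8222
V0=18.9267

No-arbitrage ⇒ martingale measure with p* = (R−d)/(u−d) = 0.8163.
Payoff layer (t=4): V(4,0)=286.6520, V(4,1)=240.5709, V(4,2)=168.8310, V(4,3)=57.1449, V(4,4)=0.0000
  t=3,j=0: stock 94.0431 → up 128.8391 (V=240.5709), down 82.7580 (V=286.6520). Price 194.5584; hedge Δ=-1.0000, bond B=288.6016.
  t=3,j=1: stock 146.4081 → up 200.5790 (V=168.8310), down 128.8391 (V=240.5709). Price 142.1935; hedge Δ=-1.0000, bond B=288.6016.
  t=3,j=2: stock 227.9307 → up 312.2651 (V=57.1449), down 200.5790 (V=168.8310). Price 60.6708; hedge Δ=-1.0000, bond B=288.6016.
  t=3,j=3: stock 354.8467 → up 486.1400 (V=0.0000), down 312.2651 (V=57.1449). Price 8.2000; hedge Δ=-0.3287, bond B=124.8222.
  t=2,j=0: stock 106.8672 → up 146.4081 (V=142.1935), down 94.0431 (V=194.5584). Price 118.6028; hedge Δ=-1.0000, bond B=225.4700.
  t=2,j=1: stock 166.3728 → up 227.9307 (V=60.6708), down 146.4081 (V=142.1935). Price 59.0972; hedge Δ=-1.0000, bond B=225.4700.
  t=2,j=2: stock 259.0122 → up 354.8467 (V=8.2000), down 227.9307 (V=60.6708). Price 13.9355; hedge Δ=-0.4134, bond B=121.0189.
  t=1,j=0: stock 121.4400 → up 166.3728 (V=59.0972), down 106.8672 (V=118.6028). Price 54.7084; hedge Δ=-1.0000, bond B=176.1484.
  t=1,j=1: stock 189.0600 → up 259.0122 (V=13.9355), down 166.3728 (V=59.0972). Price 17.3676; hedge Δ=-0.4875, bond B=109.5342.
  t=0,j=0: stock 138.0000 → up 189.0600 (V=17.3676), down 121.4400 (V=54.7084). Price 18.9267; hedge Δ=-0.5522, bond B=95.1324.
The time-0 hedge costs 18.9267, which is the no-arbitrage price.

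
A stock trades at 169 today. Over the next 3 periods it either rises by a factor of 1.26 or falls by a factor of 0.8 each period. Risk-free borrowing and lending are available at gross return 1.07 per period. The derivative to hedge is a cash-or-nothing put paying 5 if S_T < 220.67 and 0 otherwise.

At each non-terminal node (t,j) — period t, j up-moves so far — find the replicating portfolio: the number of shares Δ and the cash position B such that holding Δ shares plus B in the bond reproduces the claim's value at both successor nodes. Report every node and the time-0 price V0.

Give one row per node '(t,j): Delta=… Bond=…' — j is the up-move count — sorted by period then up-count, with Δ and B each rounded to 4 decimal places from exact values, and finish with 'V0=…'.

(0,0): Delta=-0.0194 Bond=6.5270
(1,0): Delta=0.0000 Bond=4.3672
(1,1): Delta=-0.0280 Bond=8.8252
(2,0): Delta=0.0000 Bond=4.6729
(2,1): Delta=0.0000 Bond=4.6729
(2,2): Delta=-0.0405 Bond=12.7997
V0=3.2561

Since d<R<u, set p* = (R−d)/(u−d) = 0.5870; price each node as the discounted p*-expectation of its children.
Terminal values V(3,·): V(3,0)=5.0000, V(3,1)=5.0000, V(3,2)=5.0000, V(3,3)=0.0000
Node (2,0) S=108.1600: V=(p*·5.0000+(1−p*)·5.0000)/1.07=4.6729; Δ=(5.0000−5.0000)/(136.2816−86.5280)=0.0000; B=V−Δ·S=4.6729
Node (2,1) S=170.3520: V=(p*·5.0000+(1−p*)·5.0000)/1.07=4.6729; Δ=(5.0000−5.0000)/(214.6435−136.2816)=0.0000; B=V−Δ·S=4.6729
Node (2,2) S=268.3044: V=(p*·0.0000+(1−p*)·5.0000)/1.07=1.9301; Δ=(0.0000−5.0000)/(338.0635−214.6435)=-0.0405; B=V−Δ·S=12.7997
Node (1,0) S=135.2000: V=(p*·4.6729+(1−p*)·4.6729)/1.07=4.3672; Δ=(4.6729−4.6729)/(170.3520−108.1600)=0.0000; B=V−Δ·S=4.3672
Node (1,1) S=212.9400: V=(p*·1.9301+(1−p*)·4.6729)/1.07=2.8626; Δ=(1.9301−4.6729)/(268.3044−170.3520)=-0.0280; B=V−Δ·S=8.8252
Node (0,0) S=169.0000: V=(p*·2.8626+(1−p*)·4.3672)/1.07=3.2561; Δ=(2.8626−4.3672)/(212.9400−135.2000)=-0.0194; B=V−Δ·S=6.5270
Self-financing check: at every node Δ·S+B equals the discounted successor values.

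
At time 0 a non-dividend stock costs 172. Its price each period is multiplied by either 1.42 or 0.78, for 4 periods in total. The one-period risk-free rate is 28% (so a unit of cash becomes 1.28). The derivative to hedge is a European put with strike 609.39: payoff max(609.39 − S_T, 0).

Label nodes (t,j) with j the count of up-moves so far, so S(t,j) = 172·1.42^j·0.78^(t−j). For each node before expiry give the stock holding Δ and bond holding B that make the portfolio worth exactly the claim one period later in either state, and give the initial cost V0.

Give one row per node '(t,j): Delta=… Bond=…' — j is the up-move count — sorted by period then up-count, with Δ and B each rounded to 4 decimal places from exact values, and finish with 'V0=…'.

Risk-neutral probability p* = (R−d)/(u−d) = (1.28−0.78)/(1.42−0.78) = 0.7813.
Payoff layer (t=4): V(4,0)=545.7241, V(4,1)=493.4854, V(4,2)=398.3842, V(4,3)=225.2513, V(4,4)=0.0000
(3,0): S=81.6229. Δ = (V_up−V_dn)/(S_up−S_dn) = (493.4854−545.7241)/(115.9046−63.6659) = -1.0000. V = [p*·493.4854 + (1−p*)·545.7241]/1.28 = 394.4630. B = V − Δ·S = 476.0859.
(3,1): S=148.5956. Δ = (V_up−V_dn)/(S_up−S_dn) = (398.3842−493.4854)/(211.0058−115.9046) = -1.0000. V = [p*·398.3842 + (1−p*)·493.4854]/1.28 = 327.4903. B = V − Δ·S = 476.0859.
(3,2): S=270.5202. Δ = (V_up−V_dn)/(S_up−S_dn) = (225.2513−398.3842)/(384.1387−211.0058) = -1.0000. V = [p*·225.2513 + (1−p*)·398.3842]/1.28 = 205.5657. B = V − Δ·S = 476.0859.
(3,3): S=492.4855. Δ = (V_up−V_dn)/(S_up−S_dn) = (0.0000−225.2513)/(699.3295−384.1387) = -0.7147. V = [p*·0.0000 + (1−p*)·225.2513]/1.28 = 38.4951. B = V − Δ·S = 390.4502.
(2,0): S=104.6448. Δ = (V_up−V_dn)/(S_up−S_dn) = (327.4903−394.4630)/(148.5956−81.6229) = -1.0000. V = [p*·327.4903 + (1−p*)·394.4630]/1.28 = 267.2973. B = V − Δ·S = 371.9421.
(2,1): S=190.5072. Δ = (V_up−V_dn)/(S_up−S_dn) = (205.5657−327.4903)/(270.5202−148.5956) = -1.0000. V = [p*·205.5657 + (1−p*)·327.4903]/1.28 = 181.4349. B = V − Δ·S = 371.9421.
(2,2): S=346.8208. Δ = (V_up−V_dn)/(S_up−S_dn) = (38.4951−205.5657)/(492.4855−270.5202) = -0.7527. V = [p*·38.4951 + (1−p*)·205.5657]/1.28 = 58.6264. B = V − Δ·S = 319.6742.
(1,0): S=134.1600. Δ = (V_up−V_dn)/(S_up−S_dn) = (181.4349−267.2973)/(190.5072−104.6448) = -1.0000. V = [p*·181.4349 + (1−p*)·267.2973]/1.28 = 156.4198. B = V − Δ·S = 290.5798.
(1,1): S=244.2400. Δ = (V_up−V_dn)/(S_up−S_dn) = (58.6264−181.4349)/(346.8208−190.5072) = -0.7857. V = [p*·58.6264 + (1−p*)·181.4349]/1.28 = 66.7897. B = V − Δ·S = 258.6780.
(0,0): S=172.0000. Δ = (V_up−V_dn)/(S_up−S_dn) = (66.7897−156.4198)/(244.2400−134.1600) = -0.8142. V = [p*·66.7897 + (1−p*)·156.4198]/1.28 = 67.4971. B = V − Δ·S = 207.5442.
Each (Δ,B) replicates both successor values, so the strategy is self-financing and V0 is arbitrage-free.

(0,0): Delta=-0.8142 Bond=207.5442
(1,0): Delta=-1.0000 Bond=290.5798
(1,1): Delta=-0.7857 Bond=258.6780
(2,0): Delta=-1.0000 Bond=371.9421
(2,1): Delta=-1.0000 Bond=371.9421
(2,2): Delta=-0.7527 Bond=319.6742
(3,0): Delta=-1.0000 Bond=476.0859
(3,1): Delta=-1.0000 Bond=476.0859
(3,2): Delta=-1.0000 Bond=476.0859
(3,3): Delta=-0.7147 Bond=390.4502
V0=67.4971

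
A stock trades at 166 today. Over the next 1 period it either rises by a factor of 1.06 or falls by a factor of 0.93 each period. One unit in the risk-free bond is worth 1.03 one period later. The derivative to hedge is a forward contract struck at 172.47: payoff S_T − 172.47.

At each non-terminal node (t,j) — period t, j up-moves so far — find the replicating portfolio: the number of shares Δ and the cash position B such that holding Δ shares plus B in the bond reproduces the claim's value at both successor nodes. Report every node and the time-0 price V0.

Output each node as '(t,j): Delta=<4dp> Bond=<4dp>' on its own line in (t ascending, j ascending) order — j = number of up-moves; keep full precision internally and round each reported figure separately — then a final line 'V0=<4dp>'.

The replicating-portfolio and risk-neutral prices coincide; use p* = (1.03−0.93)/(1.06−0.93) = 0.7692 for the latter.
Payoff layer (t=1): V(1,0)=-18.0900, V(1,1)=3.4900
(0,0): S=166.0000. Δ = (V_up−V_dn)/(S_up−S_dn) = (3.4900−-18.0900)/(175.9600−154.3800) = 1.0000. V = [p*·3.4900 + (1−p*)·-18.0900]/1.03 = -1.4466. B = V − Δ·S = -167.4466.
Self-financing check: at every node Δ·S+B equals the discounted successor values.

(0,0): Delta=1.0000 Bond=-167.4466
V0=-1.4466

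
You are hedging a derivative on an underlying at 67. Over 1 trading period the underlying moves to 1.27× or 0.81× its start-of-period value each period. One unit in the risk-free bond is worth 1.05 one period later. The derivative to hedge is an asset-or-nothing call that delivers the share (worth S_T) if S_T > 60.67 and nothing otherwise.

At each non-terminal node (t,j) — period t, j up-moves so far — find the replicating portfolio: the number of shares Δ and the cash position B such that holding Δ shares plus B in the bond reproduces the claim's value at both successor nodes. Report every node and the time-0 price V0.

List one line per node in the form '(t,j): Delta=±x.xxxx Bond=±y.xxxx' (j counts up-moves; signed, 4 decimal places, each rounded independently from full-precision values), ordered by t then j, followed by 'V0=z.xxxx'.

Risk-neutral probability p* = (R−d)/(u−d) = (1.05−0.81)/(1.27−0.81) = 0.5217.
At expiry t=1: V(1,0)=0.0000, V(1,1)=85.0900
Node (0,0) S=67.0000: V=(p*·85.0900+(1−p*)·0.0000)/1.05=42.2807; Δ=(85.0900−0.0000)/(85.0900−54.2700)=2.7609; B=V−Δ·S=-142.6975
Each (Δ,B) replicates both successor values, so the strategy is self-financing and V0 is arbitrage-free.

(0,0): Delta=2.7609 Bond=-142.6975
V0=42.2807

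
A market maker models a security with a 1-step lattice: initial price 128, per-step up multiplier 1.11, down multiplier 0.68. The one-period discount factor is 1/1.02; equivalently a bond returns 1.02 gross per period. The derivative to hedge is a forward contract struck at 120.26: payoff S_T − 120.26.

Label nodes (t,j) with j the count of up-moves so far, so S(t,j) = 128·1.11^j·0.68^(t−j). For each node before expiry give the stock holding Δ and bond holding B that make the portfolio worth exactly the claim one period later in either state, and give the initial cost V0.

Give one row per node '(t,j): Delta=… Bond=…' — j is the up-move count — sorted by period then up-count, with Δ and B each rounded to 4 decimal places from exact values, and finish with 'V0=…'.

Risk-neutral probability p* = (R−d)/(u−d) = (1.02−0.68)/(1.11−0.68) = 0.7907.
At expiry t=1: V(1,0)=-33.2200, V(1,1)=21.8200
(0,0): S=128.0000. Δ = (V_up−V_dn)/(S_up−S_dn) = (21.8200−-33.2200)/(142.0800−87.0400) = 1.0000. V = [p*·21.8200 + (1−p*)·-33.2200]/1.02 = 10.0980. B = V − Δ·S = -117.9020.
Self-financing check: at every node Δ·S+B equals the discounted successor values.

(0,0): Delta=1.0000 Bond=-117.9020
V0=10.0980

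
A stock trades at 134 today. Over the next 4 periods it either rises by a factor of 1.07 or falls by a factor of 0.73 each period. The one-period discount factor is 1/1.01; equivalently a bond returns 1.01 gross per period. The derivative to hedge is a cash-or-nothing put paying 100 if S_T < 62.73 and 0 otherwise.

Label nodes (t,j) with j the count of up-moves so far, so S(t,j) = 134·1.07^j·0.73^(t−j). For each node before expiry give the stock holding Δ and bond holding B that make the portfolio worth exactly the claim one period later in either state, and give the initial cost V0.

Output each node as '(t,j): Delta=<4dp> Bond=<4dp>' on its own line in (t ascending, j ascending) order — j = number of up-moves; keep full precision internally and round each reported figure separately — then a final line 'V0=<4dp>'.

(0,0): Delta=-0.1639 Bond=23.7964
(1,0): Delta=-0.8567 Bond=91.8040
(1,1): Delta=-0.0626 Bond=9.5123
(2,0): Delta=-3.3584 Bond=271.3622
(2,1): Delta=-0.4910 Bond=54.4420
(2,2): Delta=0.0000 Bond=0.0000
(3,0): Delta=0.0000 Bond=99.0099
(3,1): Delta=-3.8493 Bond=311.5900
(3,2): Delta=0.0000 Bond=0.0000
(3,3): Delta=0.0000 Bond=0.0000
V0=1.8329

Since d<R<u, set p* = (R−d)/(u−d) = 0.8235; price each node as the discounted p*-expectation of its children.
Terminal values V(4,·): V(4,0)=100.0000, V(4,1)=100.0000, V(4,2)=0.0000, V(4,3)=0.0000, V(4,4)=0.0000
  t=3,j=0: stock 52.1283 → up 55.7773 (V=100.0000), down 38.0536 (V=100.0000). Price 99.0099; hedge Δ=0.0000, bond B=99.0099.
  t=3,j=1: stock 76.4072 → up 81.7557 (V=0.0000), down 55.7773 (V=100.0000). Price 17.4723; hedge Δ=-3.8493, bond B=311.5900.
  t=3,j=2: stock 111.9941 → up 119.8337 (V=0.0000), down 81.7557 (V=0.0000). Price 0.0000; hedge Δ=0.0000, bond B=0.0000.
  t=3,j=3: stock 164.1558 → up 175.6467 (V=0.0000), down 119.8337 (V=0.0000). Price 0.0000; hedge Δ=0.0000, bond B=0.0000.
  t=2,j=0: stock 71.4086 → up 76.4072 (V=17.4723), down 52.1283 (V=99.0099). Price 31.5459; hedge Δ=-3.3584, bond B=271.3622.
  t=2,j=1: stock 104.6674 → up 111.9941 (V=0.0000), down 76.4072 (V=17.4723). Price 3.0528; hedge Δ=-0.4910, bond B=54.4420.
  t=2,j=2: stock 153.4166 → up 164.1558 (V=0.0000), down 111.9941 (V=0.0000). Price 0.0000; hedge Δ=0.0000, bond B=0.0000.
  t=1,j=0: stock 97.8200 → up 104.6674 (V=3.0528), down 71.4086 (V=31.5459). Price 8.0010; hedge Δ=-0.8567, bond B=91.8040.
  t=1,j=1: stock 143.3800 → up 153.4166 (V=0.0000), down 104.6674 (V=3.0528). Price 0.5334; hedge Δ=-0.0626, bond B=9.5123.
  t=0,j=0: stock 134.0000 → up 143.3800 (V=0.5334), down 97.8200 (V=8.0010). Price 1.8329; hedge Δ=-0.1639, bond B=23.7964.
Self-financing check: at every node Δ·S+B equals the discounted successor values.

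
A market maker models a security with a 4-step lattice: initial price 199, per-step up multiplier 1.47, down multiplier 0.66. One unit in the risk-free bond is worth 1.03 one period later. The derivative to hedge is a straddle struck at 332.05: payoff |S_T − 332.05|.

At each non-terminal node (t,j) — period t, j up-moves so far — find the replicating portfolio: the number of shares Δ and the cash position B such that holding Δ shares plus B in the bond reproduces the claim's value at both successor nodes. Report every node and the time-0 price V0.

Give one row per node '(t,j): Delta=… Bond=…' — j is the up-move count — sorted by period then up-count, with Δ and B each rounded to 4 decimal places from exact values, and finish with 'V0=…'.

Since d<R<u, set p* = (R−d)/(u−d) = 0.4568; price each node as the discounted p*-expectation of its children.
Terminal values V(4,·): V(4,0)=294.2903, V(4,1)=247.9488, V(4,2)=144.7337, V(4,3)=85.1545, V(4,4)=597.1783
  t=3,j=0: stock 57.2117 → up 84.1012 (V=247.9488), down 37.7597 (V=294.2903). Price 265.1669; hedge Δ=-1.0000, bond B=322.3786.
  t=3,j=1: stock 127.4261 → up 187.3163 (V=144.7337), down 84.1012 (V=247.9488). Price 194.9526; hedge Δ=-1.0000, bond B=322.3786.
  t=3,j=2: stock 283.8126 → up 417.2045 (V=85.1545), down 187.3163 (V=144.7337). Price 114.0956; hedge Δ=-0.2592, bond B=187.6501.
  t=3,j=3: stock 632.1281 → up 929.2283 (V=597.1783), down 417.2045 (V=85.1545). Price 309.7494; hedge Δ=1.0000, bond B=-322.3786.
  t=2,j=0: stock 86.6844 → up 127.4261 (V=194.9526), down 57.2117 (V=265.1669). Price 226.3046; hedge Δ=-1.0000, bond B=312.9890.
  t=2,j=1: stock 193.0698 → up 283.8126 (V=114.0956), down 127.4261 (V=194.9526). Price 153.4155; hedge Δ=-0.5170, bond B=253.2388.
  t=2,j=2: stock 430.0191 → up 632.1281 (V=309.7494), down 283.8126 (V=114.0956). Price 197.5421; hedge Δ=0.5617, bond B=-44.0058.
  t=1,j=0: stock 131.3400 → up 193.0698 (V=153.4155), down 86.6844 (V=226.3046). Price 187.3879; hedge Δ=-0.6851, bond B=277.3745.
  t=1,j=1: stock 292.5300 → up 430.0191 (V=197.5421), down 193.0698 (V=153.4155). Price 168.5166; hedge Δ=0.1862, bond B=114.0392.
  t=0,j=0: stock 199.0000 → up 292.5300 (V=168.5166), down 131.3400 (V=187.3879). Price 173.5608; hedge Δ=-0.1171, bond B=196.8588.
Self-financing check: at every node Δ·S+B equals the discounted successor values.

(0,0): Delta=-0.1171 Bond=196.8588
(1,0): Delta=-0.6851 Bond=277.3745
(1,1): Delta=0.1862 Bond=114.0392
(2,0): Delta=-1.0000 Bond=312.9890
(2,1): Delta=-0.5170 Bond=253.2388
(2,2): Delta=0.5617 Bond=-44.0058
(3,0): Delta=-1.0000 Bond=322.3786
(3,1): Delta=-1.0000 Bond=322.3786
(3,2): Delta=-0.2592 Bond=187.6501
(3,3): Delta=1.0000 Bond=-322.3786
V0=173.5608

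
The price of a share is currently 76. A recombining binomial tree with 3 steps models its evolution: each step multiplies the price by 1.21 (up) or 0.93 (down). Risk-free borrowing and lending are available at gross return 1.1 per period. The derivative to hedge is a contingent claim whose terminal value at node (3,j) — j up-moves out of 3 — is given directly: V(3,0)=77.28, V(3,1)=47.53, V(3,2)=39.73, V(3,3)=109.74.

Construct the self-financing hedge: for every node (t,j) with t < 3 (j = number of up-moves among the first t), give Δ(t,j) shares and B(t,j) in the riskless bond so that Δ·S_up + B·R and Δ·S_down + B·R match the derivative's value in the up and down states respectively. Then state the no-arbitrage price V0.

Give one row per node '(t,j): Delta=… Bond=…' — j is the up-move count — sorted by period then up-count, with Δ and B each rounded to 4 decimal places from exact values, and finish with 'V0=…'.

The replicating-portfolio and risk-neutral prices coincide; use p* = (1.1−0.93)/(1.21−0.93) = 0.6071 for the latter.
Terminal values V(3,·): V(3,0)=77.2800, V(3,1)=47.5300, V(3,2)=39.7300, V(3,3)=109.7400
(2,0): S=65.7324. Δ = (V_up−V_dn)/(S_up−S_dn) = (47.5300−77.2800)/(79.5362−61.1311) = -1.6164. V = [p*·47.5300 + (1−p*)·77.2800]/1.1 = 53.8341. B = V − Δ·S = 160.0841.
(2,1): S=85.5228. Δ = (V_up−V_dn)/(S_up−S_dn) = (39.7300−47.5300)/(103.4826−79.5362) = -0.3257. V = [p*·39.7300 + (1−p*)·47.5300]/1.1 = 38.9039. B = V − Δ·S = 66.7610.
(2,2): S=111.2716. Δ = (V_up−V_dn)/(S_up−S_dn) = (109.7400−39.7300)/(134.6386−103.4826) = 2.2471. V = [p*·109.7400 + (1−p*)·39.7300]/1.1 = 74.7601. B = V − Δ·S = -175.2756.
(1,0): S=70.6800. Δ = (V_up−V_dn)/(S_up−S_dn) = (38.9039−53.8341)/(85.5228−65.7324) = -0.7544. V = [p*·38.9039 + (1−p*)·53.8341]/1.1 = 40.6994. B = V − Δ·S = 94.0215.
(1,1): S=91.9600. Δ = (V_up−V_dn)/(S_up−S_dn) = (74.7601−38.9039)/(111.2716−85.5228) = 1.3925. V = [p*·74.7601 + (1−p*)·38.9039]/1.1 = 55.1579. B = V − Δ·S = -72.8998.
(0,0): S=76.0000. Δ = (V_up−V_dn)/(S_up−S_dn) = (55.1579−40.6994)/(91.9600−70.6800) = 0.6794. V = [p*·55.1579 + (1−p*)·40.6994]/1.1 = 44.9798. B = V − Δ·S = -6.6578.
The time-0 hedge costs 44.9798, which is the no-arbitrage price.

(0,0): Delta=0.6794 Bond=-6.6578
(1,0): Delta=-0.7544 Bond=94.0215
(1,1): Delta=1.3925 Bond=-72.8998
(2,0): Delta=-1.6164 Bond=160.0841
(2,1): Delta=-0.3257 Bond=66.7610
(2,2): Delta=2.2471 Bond=-175.2756
V0=44.9798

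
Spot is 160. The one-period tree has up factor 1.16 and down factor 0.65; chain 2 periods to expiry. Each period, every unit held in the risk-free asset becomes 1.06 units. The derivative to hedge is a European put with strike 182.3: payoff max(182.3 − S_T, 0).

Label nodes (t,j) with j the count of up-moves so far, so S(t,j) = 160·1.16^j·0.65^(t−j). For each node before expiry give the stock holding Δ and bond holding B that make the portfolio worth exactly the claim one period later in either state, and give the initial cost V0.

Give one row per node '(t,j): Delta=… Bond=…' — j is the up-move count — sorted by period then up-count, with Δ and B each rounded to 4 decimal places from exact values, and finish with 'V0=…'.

Under the risk-neutral measure, an up-move has probability p* = (R−d)/(u−d) = 0.8039 and values discount at R = 1.06.
Terminal values V(2,·): V(2,0)=114.7000, V(2,1)=61.6600, V(2,2)=0.0000
  t=1,j=0: stock 104.0000 → up 120.6400 (V=61.6600), down 67.6000 (V=114.7000). Price 67.9811; hedge Δ=-1.0000, bond B=171.9811.
  t=1,j=1: stock 185.6000 → up 215.2960 (V=0.0000), down 120.6400 (V=61.6600). Price 11.4058; hedge Δ=-0.6514, bond B=132.3078.
  t=0,j=0: stock 160.0000 → up 185.6000 (V=11.4058), down 104.0000 (V=67.9811). Price 21.2255; hedge Δ=-0.6933, bond B=132.1574.
Each (Δ,B) replicates both successor values, so the strategy is self-financing and V0 is arbitrage-free.

(0,0): Delta=-0.6933 Bond=132.1574
(1,0): Delta=-1.0000 Bond=171.9811
(1,1): Delta=-0.6514 Bond=132.3078
V0=21.2255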